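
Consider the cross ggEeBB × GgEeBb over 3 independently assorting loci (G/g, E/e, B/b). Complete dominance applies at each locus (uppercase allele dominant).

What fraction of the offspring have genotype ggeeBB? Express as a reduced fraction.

ggEeBB gametes: gEB×4, geB×4
GgEeBb gametes: GEB×1, GEb×1, GeB×1, Geb×1, gEB×1, gEb×1, geB×1, geb×1
ggEeBB×GgEeBb grid (8·8=64): GgEEBB=4 GgEEBb=4 GgEeBB=8 GgEeBb=8 GgeeBB=4 GgeeBb=4 ggEEBB=4 ggEEBb=4 ggEeBB=8 ggEeBb=8 ggeeBB=4 ggeeBb=4
ggeeBB hits 4/64; gcd=4; 4÷4/64÷4 = 1/16

P(ggeeBB) = 1/16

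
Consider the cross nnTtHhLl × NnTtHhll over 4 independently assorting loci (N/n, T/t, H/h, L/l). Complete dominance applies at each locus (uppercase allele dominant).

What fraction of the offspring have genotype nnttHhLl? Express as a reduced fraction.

nnTtHhLl gametes: nTHL×2, nTHl×2, nThL×2, nThl×2, ntHL×2, ntHl×2, nthL×2, nthl×2
NnTtHhll gametes: NTHl×2, NThl×2, NtHl×2, Nthl×2, nTHl×2, nThl×2, ntHl×2, nthl×2
nnTtHhLl×NnTtHhll grid (16·16=256): NnTTHHLl=4 NnTTHHll=4 NnTTHhLl=8 NnTTHhll=8 NnTThhLl=4 NnTThhll=4 NnTtHHLl=8 NnTtHHll=8 NnTtHhLl=16 NnTtHhll=16 NnTthhLl=8 NnTthhll=8 NnttHHLl=4 NnttHHll=4 NnttHhLl=8 NnttHhll=8 NntthhLl=4 Nntthhll=4 nnTTHHLl=4 nnTTHHll=4 nnTTHhLl=8 nnTTHhll=8 nnTThhLl=4 nnTThhll=4 nnTtHHLl=8 nnTtHHll=8 nnTtHhLl=16 nnTtHhll=16 nnTthhLl=8 nnTthhll=8 nnttHHLl=4 nnttHHll=4 nnttHhLl=8 nnttHhll=8 nntthhLl=4 nntthhll=4
nnttHhLl hits 8/256; gcd=8; 8÷8/256÷8 = 1/32

P(nnttHhLl) = 1/32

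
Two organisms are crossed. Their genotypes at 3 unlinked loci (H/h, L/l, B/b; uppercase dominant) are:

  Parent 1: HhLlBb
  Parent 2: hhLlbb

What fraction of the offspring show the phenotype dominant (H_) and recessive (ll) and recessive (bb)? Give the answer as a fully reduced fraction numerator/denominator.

P(H_ ll bb) = 1/16

HhLlBb gametes: HLB×1, HLb×1, HlB×1, Hlb×1, hLB×1, hLb×1, hlB×1, hlb×1
hhLlbb gametes: hLb×4, hlb×4
HhLlBb×hhLlbb grid (8·8=64): HhLLBb=4 HhLLbb=4 HhLlBb=8 HhLlbb=8 HhllBb=4 Hhllbb=4 hhLLBb=4 hhLLbb=4 hhLlBb=8 hhLlbb=8 hhllBb=4 hhllbb=4
H_ ll bb hits 4/64; gcd=4; 4÷4/64÷4 = 1/16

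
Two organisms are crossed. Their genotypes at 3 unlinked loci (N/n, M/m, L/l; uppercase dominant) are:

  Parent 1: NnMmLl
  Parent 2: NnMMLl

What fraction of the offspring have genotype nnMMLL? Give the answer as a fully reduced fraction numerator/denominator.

NnMmLl gametes: NML×1, NMl×1, NmL×1, Nml×1, nML×1, nMl×1, nmL×1, nml×1
NnMMLl gametes: NML×2, NMl×2, nML×2, nMl×2
NnMmLl×NnMMLl grid (8·8=64): NNMMLL=2 NNMMLl=4 NNMMll=2 NNMmLL=2 NNMmLl=4 NNMmll=2 NnMMLL=4 NnMMLl=8 NnMMll=4 NnMmLL=4 NnMmLl=8 NnMmll=4 nnMMLL=2 nnMMLl=4 nnMMll=2 nnMmLL=2 nnMmLl=4 nnMmll=2
nnMMLL hits 2/64; gcd=2; 2÷2/64÷2 = 1/32

P(nnMMLL) = 1/32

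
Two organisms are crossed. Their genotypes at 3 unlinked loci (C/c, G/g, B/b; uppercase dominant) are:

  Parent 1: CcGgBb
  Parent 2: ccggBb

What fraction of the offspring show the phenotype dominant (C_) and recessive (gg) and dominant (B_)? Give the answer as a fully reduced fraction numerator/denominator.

CcGgBb gametes: CGB×1, CGb×1, CgB×1, Cgb×1, cGB×1, cGb×1, cgB×1, cgb×1
ccggBb gametes: cgB×4, cgb×4
CcGgBb×ccggBb grid (8·8=64): CcGgBB=4 CcGgBb=8 CcGgbb=4 CcggBB=4 CcggBb=8 Ccggbb=4 ccGgBB=4 ccGgBb=8 ccGgbb=4 ccggBB=4 ccggBb=8 ccggbb=4
C_ gg B_ hits 12/64; gcd=4; 12÷4/64÷4 = 3/16

P(C_ gg B_) = 3/16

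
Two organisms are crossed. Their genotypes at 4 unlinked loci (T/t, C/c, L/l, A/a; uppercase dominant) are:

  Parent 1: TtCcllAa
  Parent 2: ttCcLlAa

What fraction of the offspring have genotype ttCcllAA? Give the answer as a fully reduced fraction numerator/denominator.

TtCcllAa gametes: TClA×2, TCla×2, TclA×2, Tcla×2, tClA×2, tCla×2, tclA×2, tcla×2
ttCcLlAa gametes: tCLA×2, tCLa×2, tClA×2, tCla×2, tcLA×2, tcLa×2, tclA×2, tcla×2
TtCcllAa×ttCcLlAa grid (16·16=256): TtCCLlAA=4 TtCCLlAa=8 TtCCLlaa=4 TtCCllAA=4 TtCCllAa=8 TtCCllaa=4 TtCcLlAA=8 TtCcLlAa=16 TtCcLlaa=8 TtCcllAA=8 TtCcllAa=16 TtCcllaa=8 TtccLlAA=4 TtccLlAa=8 TtccLlaa=4 TtccllAA=4 TtccllAa=8 Ttccllaa=4 ttCCLlAA=4 ttCCLlAa=8 ttCCLlaa=4 ttCCllAA=4 ttCCllAa=8 ttCCllaa=4 ttCcLlAA=8 ttCcLlAa=16 ttCcLlaa=8 ttCcllAA=8 ttCcllAa=16 ttCcllaa=8 ttccLlAA=4 ttccLlAa=8 ttccLlaa=4 ttccllAA=4 ttccllAa=8 ttccllaa=4
ttCcllAA hits 8/256; gcd=8; 8÷8/256÷8 = 1/32

P(ttCcllAA) = 1/32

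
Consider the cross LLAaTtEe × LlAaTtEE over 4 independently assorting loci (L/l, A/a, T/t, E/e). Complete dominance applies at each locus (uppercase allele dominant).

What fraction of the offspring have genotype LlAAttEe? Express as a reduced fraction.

P(LlAAttEe) = 1/64

LLAaTtEe gametes: LATE×2, LATe×2, LAtE×2, LAte×2, LaTE×2, LaTe×2, LatE×2, Late×2
LlAaTtEE gametes: LATE×2, LAtE×2, LaTE×2, LatE×2, lATE×2, lAtE×2, laTE×2, latE×2
LLAaTtEe×LlAaTtEE grid (16·16=256): LLAATTEE=4 LLAATTEe=4 LLAATtEE=8 LLAATtEe=8 LLAAttEE=4 LLAAttEe=4 LLAaTTEE=8 LLAaTTEe=8 LLAaTtEE=16 LLAaTtEe=16 LLAattEE=8 LLAattEe=8 LLaaTTEE=4 LLaaTTEe=4 LLaaTtEE=8 LLaaTtEe=8 LLaattEE=4 LLaattEe=4 LlAATTEE=4 LlAATTEe=4 LlAATtEE=8 LlAATtEe=8 LlAAttEE=4 LlAAttEe=4 LlAaTTEE=8 LlAaTTEe=8 LlAaTtEE=16 LlAaTtEe=16 LlAattEE=8 LlAattEe=8 LlaaTTEE=4 LlaaTTEe=4 LlaaTtEE=8 LlaaTtEe=8 LlaattEE=4 LlaattEe=4
LlAAttEe hits 4/256; gcd=4; 4÷4/256÷4 = 1/64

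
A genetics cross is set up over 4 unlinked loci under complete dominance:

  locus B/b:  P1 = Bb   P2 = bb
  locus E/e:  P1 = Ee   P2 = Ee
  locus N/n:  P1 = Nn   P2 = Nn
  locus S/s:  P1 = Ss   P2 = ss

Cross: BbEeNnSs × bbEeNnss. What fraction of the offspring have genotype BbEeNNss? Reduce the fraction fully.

BbEeNnSs gametes: BENS×1, BENs×1, BEnS×1, BEns×1, BeNS×1, BeNs×1, BenS×1, Bens×1, bENS×1, bENs×1, bEnS×1, bEns×1, beNS×1, beNs×1, benS×1, bens×1
bbEeNnss gametes: bENs×4, bEns×4, beNs×4, bens×4
BbEeNnSs×bbEeNnss grid (16·16=256): BbEENNSs=4 BbEENNss=4 BbEENnSs=8 BbEENnss=8 BbEEnnSs=4 BbEEnnss=4 BbEeNNSs=8 BbEeNNss=8 BbEeNnSs=16 BbEeNnss=16 BbEennSs=8 BbEennss=8 BbeeNNSs=4 BbeeNNss=4 BbeeNnSs=8 BbeeNnss=8 BbeennSs=4 Bbeennss=4 bbEENNSs=4 bbEENNss=4 bbEENnSs=8 bbEENnss=8 bbEEnnSs=4 bbEEnnss=4 bbEeNNSs=8 bbEeNNss=8 bbEeNnSs=16 bbEeNnss=16 bbEennSs=8 bbEennss=8 bbeeNNSs=4 bbeeNNss=4 bbeeNnSs=8 bbeeNnss=8 bbeennSs=4 bbeennss=4
BbEeNNss hits 8/256; gcd=8; 8÷8/256÷8 = 1/32

P(BbEeNNss) = 1/32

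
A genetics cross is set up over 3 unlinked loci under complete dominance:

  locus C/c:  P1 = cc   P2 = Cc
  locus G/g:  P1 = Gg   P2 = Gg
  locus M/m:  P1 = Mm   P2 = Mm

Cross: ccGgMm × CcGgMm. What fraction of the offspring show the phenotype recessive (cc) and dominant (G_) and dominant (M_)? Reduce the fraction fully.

ccGgMm gametes: cGM×2, cGm×2, cgM×2, cgm×2
CcGgMm gametes: CGM×1, CGm×1, CgM×1, Cgm×1, cGM×1, cGm×1, cgM×1, cgm×1
ccGgMm×CcGgMm grid (8·8=64): CcGGMM=2 CcGGMm=4 CcGGmm=2 CcGgMM=4 CcGgMm=8 CcGgmm=4 CcggMM=2 CcggMm=4 Ccggmm=2 ccGGMM=2 ccGGMm=4 ccGGmm=2 ccGgMM=4 ccGgMm=8 ccGgmm=4 ccggMM=2 ccggMm=4 ccggmm=2
cc G_ M_ hits 18/64; gcd=2; 18÷2/64÷2 = 9/32

P(cc G_ M_) = 9/32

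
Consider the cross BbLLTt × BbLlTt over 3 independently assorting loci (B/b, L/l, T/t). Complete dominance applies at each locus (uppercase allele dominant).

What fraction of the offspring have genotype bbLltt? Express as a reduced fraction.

BbLLTt gametes: BLT×2, BLt×2, bLT×2, bLt×2
BbLlTt gametes: BLT×1, BLt×1, BlT×1, Blt×1, bLT×1, bLt×1, blT×1, blt×1
BbLLTt×BbLlTt grid (8·8=64): BBLLTT=2 BBLLTt=4 BBLLtt=2 BBLlTT=2 BBLlTt=4 BBLltt=2 BbLLTT=4 BbLLTt=8 BbLLtt=4 BbLlTT=4 BbLlTt=8 BbLltt=4 bbLLTT=2 bbLLTt=4 bbLLtt=2 bbLlTT=2 bbLlTt=4 bbLltt=2
bbLltt hits 2/64; gcd=2; 2÷2/64÷2 = 1/32

P(bbLltt) = 1/32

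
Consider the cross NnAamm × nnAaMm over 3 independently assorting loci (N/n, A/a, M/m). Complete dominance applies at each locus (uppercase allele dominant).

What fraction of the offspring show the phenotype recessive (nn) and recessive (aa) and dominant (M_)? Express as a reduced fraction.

NnAamm gametes: NAm×2, Nam×2, nAm×2, nam×2
nnAaMm gametes: nAM×2, nAm×2, naM×2, nam×2
NnAamm×nnAaMm grid (8·8=64): NnAAMm=4 NnAAmm=4 NnAaMm=8 NnAamm=8 NnaaMm=4 Nnaamm=4 nnAAMm=4 nnAAmm=4 nnAaMm=8 nnAamm=8 nnaaMm=4 nnaamm=4
nn aa M_ hits 4/64; gcd=4; 4÷4/64÷4 = 1/16

P(nn aa M_) = 1/16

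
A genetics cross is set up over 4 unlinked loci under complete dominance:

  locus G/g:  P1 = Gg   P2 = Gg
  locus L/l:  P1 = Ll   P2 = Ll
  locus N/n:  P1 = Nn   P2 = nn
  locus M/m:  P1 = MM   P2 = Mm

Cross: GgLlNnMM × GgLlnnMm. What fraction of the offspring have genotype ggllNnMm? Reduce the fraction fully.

GgLlNnMM gametes: GLNM×2, GLnM×2, GlNM×2, GlnM×2, gLNM×2, gLnM×2, glNM×2, glnM×2
GgLlnnMm gametes: GLnM×2, GLnm×2, GlnM×2, Glnm×2, gLnM×2, gLnm×2, glnM×2, glnm×2
GgLlNnMM×GgLlnnMm grid (16·16=256): GGLLNnMM=4 GGLLNnMm=4 GGLLnnMM=4 GGLLnnMm=4 GGLlNnMM=8 GGLlNnMm=8 GGLlnnMM=8 GGLlnnMm=8 GGllNnMM=4 GGllNnMm=4 GGllnnMM=4 GGllnnMm=4 GgLLNnMM=8 GgLLNnMm=8 GgLLnnMM=8 GgLLnnMm=8 GgLlNnMM=16 GgLlNnMm=16 GgLlnnMM=16 GgLlnnMm=16 GgllNnMM=8 GgllNnMm=8 GgllnnMM=8 GgllnnMm=8 ggLLNnMM=4 ggLLNnMm=4 ggLLnnMM=4 ggLLnnMm=4 ggLlNnMM=8 ggLlNnMm=8 ggLlnnMM=8 ggLlnnMm=8 ggllNnMM=4 ggllNnMm=4 ggllnnMM=4 ggllnnMm=4
ggllNnMm hits 4/256; gcd=4; 4÷4/256÷4 = 1/64

P(ggllNnMm) = 1/64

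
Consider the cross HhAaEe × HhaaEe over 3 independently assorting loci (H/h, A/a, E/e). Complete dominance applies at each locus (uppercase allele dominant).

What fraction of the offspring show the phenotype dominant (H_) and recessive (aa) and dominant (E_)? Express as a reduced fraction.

HhAaEe gametes: HAE×1, HAe×1, HaE×1, Hae×1, hAE×1, hAe×1, haE×1, hae×1
HhaaEe gametes: HaE×2, Hae×2, haE×2, hae×2
HhAaEe×HhaaEe grid (8·8=64): HHAaEE=2 HHAaEe=4 HHAaee=2 HHaaEE=2 HHaaEe=4 HHaaee=2 HhAaEE=4 HhAaEe=8 HhAaee=4 HhaaEE=4 HhaaEe=8 Hhaaee=4 hhAaEE=2 hhAaEe=4 hhAaee=2 hhaaEE=2 hhaaEe=4 hhaaee=2
H_ aa E_ hits 18/64; gcd=2; 18÷2/64÷2 = 9/32

P(H_ aa E_) = 9/32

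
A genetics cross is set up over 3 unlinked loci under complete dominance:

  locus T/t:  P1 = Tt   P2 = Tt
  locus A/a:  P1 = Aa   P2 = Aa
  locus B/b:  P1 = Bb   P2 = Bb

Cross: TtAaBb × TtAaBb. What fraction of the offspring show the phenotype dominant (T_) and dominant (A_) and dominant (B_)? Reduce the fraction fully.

TtAaBb gametes: TAB×1, TAb×1, TaB×1, Tab×1, tAB×1, tAb×1, taB×1, tab×1
TtAaBb gametes: TAB×1, TAb×1, TaB×1, Tab×1, tAB×1, tAb×1, taB×1, tab×1
TtAaBb×TtAaBb grid (8·8=64): TTAABB=1 TTAABb=2 TTAAbb=1 TTAaBB=2 TTAaBb=4 TTAabb=2 TTaaBB=1 TTaaBb=2 TTaabb=1 TtAABB=2 TtAABb=4 TtAAbb=2 TtAaBB=4 TtAaBb=8 TtAabb=4 TtaaBB=2 TtaaBb=4 Ttaabb=2 ttAABB=1 ttAABb=2 ttAAbb=1 ttAaBB=2 ttAaBb=4 ttAabb=2 ttaaBB=1 ttaaBb=2 ttaabb=1
T_ A_ B_ hits 27/64; gcd=1; 27÷1/64÷1 = 27/64

P(T_ A_ B_) = 27/64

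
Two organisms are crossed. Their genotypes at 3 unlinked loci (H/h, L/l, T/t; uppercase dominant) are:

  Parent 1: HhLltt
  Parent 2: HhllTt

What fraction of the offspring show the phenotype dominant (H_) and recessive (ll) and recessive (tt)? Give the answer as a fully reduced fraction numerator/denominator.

P(H_ ll tt) = 3/16

HhLltt gametes: HLt×2, Hlt×2, hLt×2, hlt×2
HhllTt gametes: HlT×2, Hlt×2, hlT×2, hlt×2
HhLltt×HhllTt grid (8·8=64): HHLlTt=4 HHLltt=4 HHllTt=4 HHlltt=4 HhLlTt=8 HhLltt=8 HhllTt=8 Hhlltt=8 hhLlTt=4 hhLltt=4 hhllTt=4 hhlltt=4
H_ ll tt hits 12/64; gcd=4; 12÷4/64÷4 = 3/16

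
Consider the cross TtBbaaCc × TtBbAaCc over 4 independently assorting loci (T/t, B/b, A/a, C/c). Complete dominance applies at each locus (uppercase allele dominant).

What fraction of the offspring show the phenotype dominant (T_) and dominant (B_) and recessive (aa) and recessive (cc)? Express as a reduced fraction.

P(T_ B_ aa cc) = 9/128

TtBbaaCc gametes: TBaC×2, TBac×2, TbaC×2, Tbac×2, tBaC×2, tBac×2, tbaC×2, tbac×2
TtBbAaCc gametes: TBAC×1, TBAc×1, TBaC×1, TBac×1, TbAC×1, TbAc×1, TbaC×1, Tbac×1, tBAC×1, tBAc×1, tBaC×1, tBac×1, tbAC×1, tbAc×1, tbaC×1, tbac×1
TtBbaaCc×TtBbAaCc grid (16·16=256): TTBBAaCC=2 TTBBAaCc=4 TTBBAacc=2 TTBBaaCC=2 TTBBaaCc=4 TTBBaacc=2 TTBbAaCC=4 TTBbAaCc=8 TTBbAacc=4 TTBbaaCC=4 TTBbaaCc=8 TTBbaacc=4 TTbbAaCC=2 TTbbAaCc=4 TTbbAacc=2 TTbbaaCC=2 TTbbaaCc=4 TTbbaacc=2 TtBBAaCC=4 TtBBAaCc=8 TtBBAacc=4 TtBBaaCC=4 TtBBaaCc=8 TtBBaacc=4 TtBbAaCC=8 TtBbAaCc=16 TtBbAacc=8 TtBbaaCC=8 TtBbaaCc=16 TtBbaacc=8 TtbbAaCC=4 TtbbAaCc=8 TtbbAacc=4 TtbbaaCC=4 TtbbaaCc=8 Ttbbaacc=4 ttBBAaCC=2 ttBBAaCc=4 ttBBAacc=2 ttBBaaCC=2 ttBBaaCc=4 ttBBaacc=2 ttBbAaCC=4 ttBbAaCc=8 ttBbAacc=4 ttBbaaCC=4 ttBbaaCc=8 ttBbaacc=4 ttbbAaCC=2 ttbbAaCc=4 ttbbAacc=2 ttbbaaCC=2 ttbbaaCc=4 ttbbaacc=2
T_ B_ aa cc hits 18/256; gcd=2; 18÷2/256÷2 = 9/128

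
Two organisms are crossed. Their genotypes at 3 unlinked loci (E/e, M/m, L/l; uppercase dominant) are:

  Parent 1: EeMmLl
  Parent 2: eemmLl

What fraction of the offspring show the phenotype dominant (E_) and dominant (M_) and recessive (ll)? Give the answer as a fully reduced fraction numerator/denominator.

P(E_ M_ ll) = 1/16

EeMmLl gametes: EML×1, EMl×1, EmL×1, Eml×1, eML×1, eMl×1, emL×1, eml×1
eemmLl gametes: emL×4, eml×4
EeMmLl×eemmLl grid (8·8=64): EeMmLL=4 EeMmLl=8 EeMmll=4 EemmLL=4 EemmLl=8 Eemmll=4 eeMmLL=4 eeMmLl=8 eeMmll=4 eemmLL=4 eemmLl=8 eemmll=4
E_ M_ ll hits 4/64; gcd=4; 4÷4/64÷4 = 1/16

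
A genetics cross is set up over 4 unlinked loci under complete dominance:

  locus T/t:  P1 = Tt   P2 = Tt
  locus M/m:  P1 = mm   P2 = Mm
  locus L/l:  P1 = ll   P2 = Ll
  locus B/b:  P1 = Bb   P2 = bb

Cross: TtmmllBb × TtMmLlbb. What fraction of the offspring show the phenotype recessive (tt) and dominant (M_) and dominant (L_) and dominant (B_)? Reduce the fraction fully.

P(tt M_ L_ B_) = 1/32

TtmmllBb gametes: TmlB×4, Tmlb×4, tmlB×4, tmlb×4
TtMmLlbb gametes: TMLb×2, TMlb×2, TmLb×2, Tmlb×2, tMLb×2, tMlb×2, tmLb×2, tmlb×2
TtmmllBb×TtMmLlbb grid (16·16=256): TTMmLlBb=8 TTMmLlbb=8 TTMmllBb=8 TTMmllbb=8 TTmmLlBb=8 TTmmLlbb=8 TTmmllBb=8 TTmmllbb=8 TtMmLlBb=16 TtMmLlbb=16 TtMmllBb=16 TtMmllbb=16 TtmmLlBb=16 TtmmLlbb=16 TtmmllBb=16 Ttmmllbb=16 ttMmLlBb=8 ttMmLlbb=8 ttMmllBb=8 ttMmllbb=8 ttmmLlBb=8 ttmmLlbb=8 ttmmllBb=8 ttmmllbb=8
tt M_ L_ B_ hits 8/256; gcd=8; 8÷8/256÷8 = 1/32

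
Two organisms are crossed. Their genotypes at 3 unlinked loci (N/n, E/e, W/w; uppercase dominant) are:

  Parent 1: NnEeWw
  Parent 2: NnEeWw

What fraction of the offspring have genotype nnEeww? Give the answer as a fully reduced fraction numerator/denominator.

NnEeWw gametes: NEW×1, NEw×1, NeW×1, New×1, nEW×1, nEw×1, neW×1, new×1
NnEeWw gametes: NEW×1, NEw×1, NeW×1, New×1, nEW×1, nEw×1, neW×1, new×1
NnEeWw×NnEeWw grid (8·8=64): NNEEWW=1 NNEEWw=2 NNEEww=1 NNEeWW=2 NNEeWw=4 NNEeww=2 NNeeWW=1 NNeeWw=2 NNeeww=1 NnEEWW=2 NnEEWw=4 NnEEww=2 NnEeWW=4 NnEeWw=8 NnEeww=4 NneeWW=2 NneeWw=4 Nneeww=2 nnEEWW=1 nnEEWw=2 nnEEww=1 nnEeWW=2 nnEeWw=4 nnEeww=2 nneeWW=1 nneeWw=2 nneeww=1
nnEeww hits 2/64; gcd=2; 2÷2/64÷2 = 1/32

P(nnEeww) = 1/32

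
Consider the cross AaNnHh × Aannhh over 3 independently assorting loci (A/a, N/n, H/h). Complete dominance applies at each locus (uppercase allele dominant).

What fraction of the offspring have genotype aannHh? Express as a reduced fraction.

P(aannHh) = 1/16

AaNnHh gametes: ANH×1, ANh×1, AnH×1, Anh×1, aNH×1, aNh×1, anH×1, anh×1
Aannhh gametes: Anh×4, anh×4
AaNnHh×Aannhh grid (8·8=64): AANnHh=4 AANnhh=4 AAnnHh=4 AAnnhh=4 AaNnHh=8 AaNnhh=8 AannHh=8 Aannhh=8 aaNnHh=4 aaNnhh=4 aannHh=4 aannhh=4
aannHh hits 4/64; gcd=4; 4÷4/64÷4 = 1/16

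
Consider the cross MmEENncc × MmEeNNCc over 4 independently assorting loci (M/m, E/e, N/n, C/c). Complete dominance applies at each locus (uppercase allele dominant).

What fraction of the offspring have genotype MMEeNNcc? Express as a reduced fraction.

MmEENncc gametes: MENc×4, MEnc×4, mENc×4, mEnc×4
MmEeNNCc gametes: MENC×2, MENc×2, MeNC×2, MeNc×2, mENC×2, mENc×2, meNC×2, meNc×2
MmEENncc×MmEeNNCc grid (16·16=256): MMEENNCc=8 MMEENNcc=8 MMEENnCc=8 MMEENncc=8 MMEeNNCc=8 MMEeNNcc=8 MMEeNnCc=8 MMEeNncc=8 MmEENNCc=16 MmEENNcc=16 MmEENnCc=16 MmEENncc=16 MmEeNNCc=16 MmEeNNcc=16 MmEeNnCc=16 MmEeNncc=16 mmEENNCc=8 mmEENNcc=8 mmEENnCc=8 mmEENncc=8 mmEeNNCc=8 mmEeNNcc=8 mmEeNnCc=8 mmEeNncc=8
MMEeNNcc hits 8/256; gcd=8; 8÷8/256÷8 = 1/32

P(MMEeNNcc) = 1/32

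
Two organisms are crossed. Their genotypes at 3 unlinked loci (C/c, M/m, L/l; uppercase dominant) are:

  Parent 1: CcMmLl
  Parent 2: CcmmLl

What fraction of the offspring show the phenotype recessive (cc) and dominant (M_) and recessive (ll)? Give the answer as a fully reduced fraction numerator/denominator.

CcMmLl gametes: CML×1, CMl×1, CmL×1, Cml×1, cML×1, cMl×1, cmL×1, cml×1
CcmmLl gametes: CmL×2, Cml×2, cmL×2, cml×2
CcMmLl×CcmmLl grid (8·8=64): CCMmLL=2 CCMmLl=4 CCMmll=2 CCmmLL=2 CCmmLl=4 CCmmll=2 CcMmLL=4 CcMmLl=8 CcMmll=4 CcmmLL=4 CcmmLl=8 Ccmmll=4 ccMmLL=2 ccMmLl=4 ccMmll=2 ccmmLL=2 ccmmLl=4 ccmmll=2
cc M_ ll hits 2/64; gcd=2; 2÷2/64÷2 = 1/32

P(cc M_ ll) = 1/32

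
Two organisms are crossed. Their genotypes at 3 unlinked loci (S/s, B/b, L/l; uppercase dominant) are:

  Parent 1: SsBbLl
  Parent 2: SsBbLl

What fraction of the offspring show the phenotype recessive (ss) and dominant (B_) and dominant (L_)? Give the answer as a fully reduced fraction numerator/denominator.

P(ss B_ L_) = 9/64

SsBbLl gametes: SBL×1, SBl×1, SbL×1, Sbl×1, sBL×1, sBl×1, sbL×1, sbl×1
SsBbLl gametes: SBL×1, SBl×1, SbL×1, Sbl×1, sBL×1, sBl×1, sbL×1, sbl×1
SsBbLl×SsBbLl grid (8·8=64): SSBBLL=1 SSBBLl=2 SSBBll=1 SSBbLL=2 SSBbLl=4 SSBbll=2 SSbbLL=1 SSbbLl=2 SSbbll=1 SsBBLL=2 SsBBLl=4 SsBBll=2 SsBbLL=4 SsBbLl=8 SsBbll=4 SsbbLL=2 SsbbLl=4 Ssbbll=2 ssBBLL=1 ssBBLl=2 ssBBll=1 ssBbLL=2 ssBbLl=4 ssBbll=2 ssbbLL=1 ssbbLl=2 ssbbll=1
ss B_ L_ hits 9/64; gcd=1; 9÷1/64÷1 = 9/64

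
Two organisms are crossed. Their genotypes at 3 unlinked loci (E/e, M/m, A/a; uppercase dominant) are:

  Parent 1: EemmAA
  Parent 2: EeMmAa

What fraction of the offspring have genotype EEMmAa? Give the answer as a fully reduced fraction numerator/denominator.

EemmAA gametes: EmA×4, emA×4
EeMmAa gametes: EMA×1, EMa×1, EmA×1, Ema×1, eMA×1, eMa×1, emA×1, ema×1
EemmAA×EeMmAa grid (8·8=64): EEMmAA=4 EEMmAa=4 EEmmAA=4 EEmmAa=4 EeMmAA=8 EeMmAa=8 EemmAA=8 EemmAa=8 eeMmAA=4 eeMmAa=4 eemmAA=4 eemmAa=4
EEMmAa hits 4/64; gcd=4; 4÷4/64÷4 = 1/16

P(EEMmAa) = 1/16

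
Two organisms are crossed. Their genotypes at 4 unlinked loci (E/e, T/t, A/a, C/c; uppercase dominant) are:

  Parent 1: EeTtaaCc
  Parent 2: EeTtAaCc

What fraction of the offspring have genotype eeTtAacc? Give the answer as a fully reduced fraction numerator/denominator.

P(eeTtAacc) = 1/64

EeTtaaCc gametes: ETaC×2, ETac×2, EtaC×2, Etac×2, eTaC×2, eTac×2, etaC×2, etac×2
EeTtAaCc gametes: ETAC×1, ETAc×1, ETaC×1, ETac×1, EtAC×1, EtAc×1, EtaC×1, Etac×1, eTAC×1, eTAc×1, eTaC×1, eTac×1, etAC×1, etAc×1, etaC×1, etac×1
EeTtaaCc×EeTtAaCc grid (16·16=256): EETTAaCC=2 EETTAaCc=4 EETTAacc=2 EETTaaCC=2 EETTaaCc=4 EETTaacc=2 EETtAaCC=4 EETtAaCc=8 EETtAacc=4 EETtaaCC=4 EETtaaCc=8 EETtaacc=4 EEttAaCC=2 EEttAaCc=4 EEttAacc=2 EEttaaCC=2 EEttaaCc=4 EEttaacc=2 EeTTAaCC=4 EeTTAaCc=8 EeTTAacc=4 EeTTaaCC=4 EeTTaaCc=8 EeTTaacc=4 EeTtAaCC=8 EeTtAaCc=16 EeTtAacc=8 EeTtaaCC=8 EeTtaaCc=16 EeTtaacc=8 EettAaCC=4 EettAaCc=8 EettAacc=4 EettaaCC=4 EettaaCc=8 Eettaacc=4 eeTTAaCC=2 eeTTAaCc=4 eeTTAacc=2 eeTTaaCC=2 eeTTaaCc=4 eeTTaacc=2 eeTtAaCC=4 eeTtAaCc=8 eeTtAacc=4 eeTtaaCC=4 eeTtaaCc=8 eeTtaacc=4 eettAaCC=2 eettAaCc=4 eettAacc=2 eettaaCC=2 eettaaCc=4 eettaacc=2
eeTtAacc hits 4/256; gcd=4; 4÷4/256÷4 = 1/64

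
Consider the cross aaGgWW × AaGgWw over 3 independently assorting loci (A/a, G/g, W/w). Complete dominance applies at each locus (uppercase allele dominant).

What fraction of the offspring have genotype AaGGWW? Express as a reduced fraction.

aaGgWW gametes: aGW×4, agW×4
AaGgWw gametes: AGW×1, AGw×1, AgW×1, Agw×1, aGW×1, aGw×1, agW×1, agw×1
aaGgWW×AaGgWw grid (8·8=64): AaGGWW=4 AaGGWw=4 AaGgWW=8 AaGgWw=8 AaggWW=4 AaggWw=4 aaGGWW=4 aaGGWw=4 aaGgWW=8 aaGgWw=8 aaggWW=4 aaggWw=4
AaGGWW hits 4/64; gcd=4; 4÷4/64÷4 = 1/16

P(AaGGWW) = 1/16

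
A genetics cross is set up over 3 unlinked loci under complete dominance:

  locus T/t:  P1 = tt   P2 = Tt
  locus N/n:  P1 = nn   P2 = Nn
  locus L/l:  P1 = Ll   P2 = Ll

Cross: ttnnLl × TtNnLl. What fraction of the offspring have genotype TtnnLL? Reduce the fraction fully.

P(TtnnLL) = 1/16

ttnnLl gametes: tnL×4, tnl×4
TtNnLl gametes: TNL×1, TNl×1, TnL×1, Tnl×1, tNL×1, tNl×1, tnL×1, tnl×1
ttnnLl×TtNnLl grid (8·8=64): TtNnLL=4 TtNnLl=8 TtNnll=4 TtnnLL=4 TtnnLl=8 Ttnnll=4 ttNnLL=4 ttNnLl=8 ttNnll=4 ttnnLL=4 ttnnLl=8 ttnnll=4
TtnnLL hits 4/64; gcd=4; 4÷4/64÷4 = 1/16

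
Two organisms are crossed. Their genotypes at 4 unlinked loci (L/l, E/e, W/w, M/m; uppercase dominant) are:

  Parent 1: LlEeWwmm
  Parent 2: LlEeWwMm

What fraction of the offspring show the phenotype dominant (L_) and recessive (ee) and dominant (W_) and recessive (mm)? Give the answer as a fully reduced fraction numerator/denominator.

LlEeWwmm gametes: LEWm×2, LEwm×2, LeWm×2, Lewm×2, lEWm×2, lEwm×2, leWm×2, lewm×2
LlEeWwMm gametes: LEWM×1, LEWm×1, LEwM×1, LEwm×1, LeWM×1, LeWm×1, LewM×1, Lewm×1, lEWM×1, lEWm×1, lEwM×1, lEwm×1, leWM×1, leWm×1, lewM×1, lewm×1
LlEeWwmm×LlEeWwMm grid (16·16=256): LLEEWWMm=2 LLEEWWmm=2 LLEEWwMm=4 LLEEWwmm=4 LLEEwwMm=2 LLEEwwmm=2 LLEeWWMm=4 LLEeWWmm=4 LLEeWwMm=8 LLEeWwmm=8 LLEewwMm=4 LLEewwmm=4 LLeeWWMm=2 LLeeWWmm=2 LLeeWwMm=4 LLeeWwmm=4 LLeewwMm=2 LLeewwmm=2 LlEEWWMm=4 LlEEWWmm=4 LlEEWwMm=8 LlEEWwmm=8 LlEEwwMm=4 LlEEwwmm=4 LlEeWWMm=8 LlEeWWmm=8 LlEeWwMm=16 LlEeWwmm=16 LlEewwMm=8 LlEewwmm=8 LleeWWMm=4 LleeWWmm=4 LleeWwMm=8 LleeWwmm=8 LleewwMm=4 Lleewwmm=4 llEEWWMm=2 llEEWWmm=2 llEEWwMm=4 llEEWwmm=4 llEEwwMm=2 llEEwwmm=2 llEeWWMm=4 llEeWWmm=4 llEeWwMm=8 llEeWwmm=8 llEewwMm=4 llEewwmm=4 lleeWWMm=2 lleeWWmm=2 lleeWwMm=4 lleeWwmm=4 lleewwMm=2 lleewwmm=2
L_ ee W_ mm hits 18/256; gcd=2; 18÷2/256÷2 = 9/128

P(L_ ee W_ mm) = 9/128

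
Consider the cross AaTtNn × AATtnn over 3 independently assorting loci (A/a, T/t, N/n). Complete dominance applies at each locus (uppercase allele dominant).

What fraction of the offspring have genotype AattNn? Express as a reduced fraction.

P(AattNn) = 1/16

AaTtNn gametes: ATN×1, ATn×1, AtN×1, Atn×1, aTN×1, aTn×1, atN×1, atn×1
AATtnn gametes: ATn×4, Atn×4
AaTtNn×AATtnn grid (8·8=64): AATTNn=4 AATTnn=4 AATtNn=8 AATtnn=8 AAttNn=4 AAttnn=4 AaTTNn=4 AaTTnn=4 AaTtNn=8 AaTtnn=8 AattNn=4 Aattnn=4
AattNn hits 4/64; gcd=4; 4÷4/64÷4 = 1/16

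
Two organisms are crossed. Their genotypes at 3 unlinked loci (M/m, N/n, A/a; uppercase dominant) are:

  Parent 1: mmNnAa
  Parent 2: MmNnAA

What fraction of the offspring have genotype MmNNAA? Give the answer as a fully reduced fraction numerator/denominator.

P(MmNNAA) = 1/16

mmNnAa gametes: mNA×2, mNa×2, mnA×2, mna×2
MmNnAA gametes: MNA×2, MnA×2, mNA×2, mnA×2
mmNnAa×MmNnAA grid (8·8=64): MmNNAA=4 MmNNAa=4 MmNnAA=8 MmNnAa=8 MmnnAA=4 MmnnAa=4 mmNNAA=4 mmNNAa=4 mmNnAA=8 mmNnAa=8 mmnnAA=4 mmnnAa=4
MmNNAA hits 4/64; gcd=4; 4÷4/64÷4 = 1/16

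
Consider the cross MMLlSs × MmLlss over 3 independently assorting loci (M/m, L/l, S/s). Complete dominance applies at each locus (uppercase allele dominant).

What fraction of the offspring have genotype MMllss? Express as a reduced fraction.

P(MMllss) = 1/16

MMLlSs gametes: MLS×2, MLs×2, MlS×2, Mls×2
MmLlss gametes: MLs×2, Mls×2, mLs×2, mls×2
MMLlSs×MmLlss grid (8·8=64): MMLLSs=4 MMLLss=4 MMLlSs=8 MMLlss=8 MMllSs=4 MMllss=4 MmLLSs=4 MmLLss=4 MmLlSs=8 MmLlss=8 MmllSs=4 Mmllss=4
MMllss hits 4/64; gcd=4; 4÷4/64÷4 = 1/16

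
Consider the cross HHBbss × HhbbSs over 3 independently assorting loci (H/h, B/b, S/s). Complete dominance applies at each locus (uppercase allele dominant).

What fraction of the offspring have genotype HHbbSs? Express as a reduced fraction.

P(HHbbSs) = 1/8

HHBbss gametes: HBs×4, Hbs×4
HhbbSs gametes: HbS×2, Hbs×2, hbS×2, hbs×2
HHBbss×HhbbSs grid (8·8=64): HHBbSs=8 HHBbss=8 HHbbSs=8 HHbbss=8 HhBbSs=8 HhBbss=8 HhbbSs=8 Hhbbss=8
HHbbSs hits 8/64; gcd=8; 8÷8/64÷8 = 1/8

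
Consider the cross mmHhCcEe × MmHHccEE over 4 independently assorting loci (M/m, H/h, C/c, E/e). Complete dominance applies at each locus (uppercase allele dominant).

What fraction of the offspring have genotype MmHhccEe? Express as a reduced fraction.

mmHhCcEe gametes: mHCE×2, mHCe×2, mHcE×2, mHce×2, mhCE×2, mhCe×2, mhcE×2, mhce×2
MmHHccEE gametes: MHcE×8, mHcE×8
mmHhCcEe×MmHHccEE grid (16·16=256): MmHHCcEE=16 MmHHCcEe=16 MmHHccEE=16 MmHHccEe=16 MmHhCcEE=16 MmHhCcEe=16 MmHhccEE=16 MmHhccEe=16 mmHHCcEE=16 mmHHCcEe=16 mmHHccEE=16 mmHHccEe=16 mmHhCcEE=16 mmHhCcEe=16 mmHhccEE=16 mmHhccEe=16
MmHhccEe hits 16/256; gcd=16; 16÷16/256÷16 = 1/16

P(MmHhccEe) = 1/16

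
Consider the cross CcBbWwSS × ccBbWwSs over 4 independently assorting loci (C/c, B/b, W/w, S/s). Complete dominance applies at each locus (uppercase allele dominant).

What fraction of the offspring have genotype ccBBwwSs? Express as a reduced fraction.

P(ccBBwwSs) = 1/64

CcBbWwSS gametes: CBWS×2, CBwS×2, CbWS×2, CbwS×2, cBWS×2, cBwS×2, cbWS×2, cbwS×2
ccBbWwSs gametes: cBWS×2, cBWs×2, cBwS×2, cBws×2, cbWS×2, cbWs×2, cbwS×2, cbws×2
CcBbWwSS×ccBbWwSs grid (16·16=256): CcBBWWSS=4 CcBBWWSs=4 CcBBWwSS=8 CcBBWwSs=8 CcBBwwSS=4 CcBBwwSs=4 CcBbWWSS=8 CcBbWWSs=8 CcBbWwSS=16 CcBbWwSs=16 CcBbwwSS=8 CcBbwwSs=8 CcbbWWSS=4 CcbbWWSs=4 CcbbWwSS=8 CcbbWwSs=8 CcbbwwSS=4 CcbbwwSs=4 ccBBWWSS=4 ccBBWWSs=4 ccBBWwSS=8 ccBBWwSs=8 ccBBwwSS=4 ccBBwwSs=4 ccBbWWSS=8 ccBbWWSs=8 ccBbWwSS=16 ccBbWwSs=16 ccBbwwSS=8 ccBbwwSs=8 ccbbWWSS=4 ccbbWWSs=4 ccbbWwSS=8 ccbbWwSs=8 ccbbwwSS=4 ccbbwwSs=4
ccBBwwSs hits 4/256; gcd=4; 4÷4/256÷4 = 1/64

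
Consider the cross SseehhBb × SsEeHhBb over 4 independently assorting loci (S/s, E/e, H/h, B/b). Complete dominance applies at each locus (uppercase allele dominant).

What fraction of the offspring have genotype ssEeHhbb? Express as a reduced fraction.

SseehhBb gametes: SehB×4, Sehb×4, sehB×4, sehb×4
SsEeHhBb gametes: SEHB×1, SEHb×1, SEhB×1, SEhb×1, SeHB×1, SeHb×1, SehB×1, Sehb×1, sEHB×1, sEHb×1, sEhB×1, sEhb×1, seHB×1, seHb×1, sehB×1, sehb×1
SseehhBb×SsEeHhBb grid (16·16=256): SSEeHhBB=4 SSEeHhBb=8 SSEeHhbb=4 SSEehhBB=4 SSEehhBb=8 SSEehhbb=4 SSeeHhBB=4 SSeeHhBb=8 SSeeHhbb=4 SSeehhBB=4 SSeehhBb=8 SSeehhbb=4 SsEeHhBB=8 SsEeHhBb=16 SsEeHhbb=8 SsEehhBB=8 SsEehhBb=16 SsEehhbb=8 SseeHhBB=8 SseeHhBb=16 SseeHhbb=8 SseehhBB=8 SseehhBb=16 Sseehhbb=8 ssEeHhBB=4 ssEeHhBb=8 ssEeHhbb=4 ssEehhBB=4 ssEehhBb=8 ssEehhbb=4 sseeHhBB=4 sseeHhBb=8 sseeHhbb=4 sseehhBB=4 sseehhBb=8 sseehhbb=4
ssEeHhbb hits 4/256; gcd=4; 4÷4/256÷4 = 1/64

P(ssEeHhbb) = 1/64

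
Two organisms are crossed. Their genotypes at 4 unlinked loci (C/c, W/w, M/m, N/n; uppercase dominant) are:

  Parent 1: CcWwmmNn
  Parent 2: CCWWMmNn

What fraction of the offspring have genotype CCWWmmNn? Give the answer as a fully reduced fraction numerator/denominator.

CcWwmmNn gametes: CWmN×2, CWmn×2, CwmN×2, Cwmn×2, cWmN×2, cWmn×2, cwmN×2, cwmn×2
CCWWMmNn gametes: CWMN×4, CWMn×4, CWmN×4, CWmn×4
CcWwmmNn×CCWWMmNn grid (16·16=256): CCWWMmNN=8 CCWWMmNn=16 CCWWMmnn=8 CCWWmmNN=8 CCWWmmNn=16 CCWWmmnn=8 CCWwMmNN=8 CCWwMmNn=16 CCWwMmnn=8 CCWwmmNN=8 CCWwmmNn=16 CCWwmmnn=8 CcWWMmNN=8 CcWWMmNn=16 CcWWMmnn=8 CcWWmmNN=8 CcWWmmNn=16 CcWWmmnn=8 CcWwMmNN=8 CcWwMmNn=16 CcWwMmnn=8 CcWwmmNN=8 CcWwmmNn=16 CcWwmmnn=8
CCWWmmNn hits 16/256; gcd=16; 16÷16/256÷16 = 1/16

P(CCWWmmNn) = 1/16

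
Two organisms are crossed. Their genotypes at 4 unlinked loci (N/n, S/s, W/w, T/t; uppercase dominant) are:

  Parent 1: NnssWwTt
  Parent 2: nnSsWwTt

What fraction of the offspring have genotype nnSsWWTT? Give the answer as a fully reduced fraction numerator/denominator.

P(nnSsWWTT) = 1/64

NnssWwTt gametes: NsWT×2, NsWt×2, NswT×2, Nswt×2, nsWT×2, nsWt×2, nswT×2, nswt×2
nnSsWwTt gametes: nSWT×2, nSWt×2, nSwT×2, nSwt×2, nsWT×2, nsWt×2, nswT×2, nswt×2
NnssWwTt×nnSsWwTt grid (16·16=256): NnSsWWTT=4 NnSsWWTt=8 NnSsWWtt=4 NnSsWwTT=8 NnSsWwTt=16 NnSsWwtt=8 NnSswwTT=4 NnSswwTt=8 NnSswwtt=4 NnssWWTT=4 NnssWWTt=8 NnssWWtt=4 NnssWwTT=8 NnssWwTt=16 NnssWwtt=8 NnsswwTT=4 NnsswwTt=8 Nnsswwtt=4 nnSsWWTT=4 nnSsWWTt=8 nnSsWWtt=4 nnSsWwTT=8 nnSsWwTt=16 nnSsWwtt=8 nnSswwTT=4 nnSswwTt=8 nnSswwtt=4 nnssWWTT=4 nnssWWTt=8 nnssWWtt=4 nnssWwTT=8 nnssWwTt=16 nnssWwtt=8 nnsswwTT=4 nnsswwTt=8 nnsswwtt=4
nnSsWWTT hits 4/256; gcd=4; 4÷4/256÷4 = 1/64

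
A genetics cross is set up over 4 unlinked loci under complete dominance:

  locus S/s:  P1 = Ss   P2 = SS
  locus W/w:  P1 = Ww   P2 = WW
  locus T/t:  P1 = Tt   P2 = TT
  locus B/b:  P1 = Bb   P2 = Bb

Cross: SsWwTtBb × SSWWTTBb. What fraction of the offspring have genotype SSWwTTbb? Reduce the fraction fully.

SsWwTtBb gametes: SWTB×1, SWTb×1, SWtB×1, SWtb×1, SwTB×1, SwTb×1, SwtB×1, Swtb×1, sWTB×1, sWTb×1, sWtB×1, sWtb×1, swTB×1, swTb×1, swtB×1, swtb×1
SSWWTTBb gametes: SWTB×8, SWTb×8
SsWwTtBb×SSWWTTBb grid (16·16=256): SSWWTTBB=8 SSWWTTBb=16 SSWWTTbb=8 SSWWTtBB=8 SSWWTtBb=16 SSWWTtbb=8 SSWwTTBB=8 SSWwTTBb=16 SSWwTTbb=8 SSWwTtBB=8 SSWwTtBb=16 SSWwTtbb=8 SsWWTTBB=8 SsWWTTBb=16 SsWWTTbb=8 SsWWTtBB=8 SsWWTtBb=16 SsWWTtbb=8 SsWwTTBB=8 SsWwTTBb=16 SsWwTTbb=8 SsWwTtBB=8 SsWwTtBb=16 SsWwTtbb=8
SSWwTTbb hits 8/256; gcd=8; 8÷8/256÷8 = 1/32

P(SSWwTTbb) = 1/32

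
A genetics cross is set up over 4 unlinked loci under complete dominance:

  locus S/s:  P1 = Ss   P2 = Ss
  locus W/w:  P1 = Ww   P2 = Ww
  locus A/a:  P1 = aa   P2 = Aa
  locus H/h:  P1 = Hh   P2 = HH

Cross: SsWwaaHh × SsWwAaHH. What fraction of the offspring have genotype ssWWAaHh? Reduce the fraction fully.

SsWwaaHh gametes: SWaH×2, SWah×2, SwaH×2, Swah×2, sWaH×2, sWah×2, swaH×2, swah×2
SsWwAaHH gametes: SWAH×2, SWaH×2, SwAH×2, SwaH×2, sWAH×2, sWaH×2, swAH×2, swaH×2
SsWwaaHh×SsWwAaHH grid (16·16=256): SSWWAaHH=4 SSWWAaHh=4 SSWWaaHH=4 SSWWaaHh=4 SSWwAaHH=8 SSWwAaHh=8 SSWwaaHH=8 SSWwaaHh=8 SSwwAaHH=4 SSwwAaHh=4 SSwwaaHH=4 SSwwaaHh=4 SsWWAaHH=8 SsWWAaHh=8 SsWWaaHH=8 SsWWaaHh=8 SsWwAaHH=16 SsWwAaHh=16 SsWwaaHH=16 SsWwaaHh=16 SswwAaHH=8 SswwAaHh=8 SswwaaHH=8 SswwaaHh=8 ssWWAaHH=4 ssWWAaHh=4 ssWWaaHH=4 ssWWaaHh=4 ssWwAaHH=8 ssWwAaHh=8 ssWwaaHH=8 ssWwaaHh=8 sswwAaHH=4 sswwAaHh=4 sswwaaHH=4 sswwaaHh=4
ssWWAaHh hits 4/256; gcd=4; 4÷4/256÷4 = 1/64

P(ssWWAaHh) = 1/64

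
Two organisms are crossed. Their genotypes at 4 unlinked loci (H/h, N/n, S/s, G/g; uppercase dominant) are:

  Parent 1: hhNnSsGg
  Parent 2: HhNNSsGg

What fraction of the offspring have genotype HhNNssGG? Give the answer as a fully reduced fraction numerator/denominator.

P(HhNNssGG) = 1/64

hhNnSsGg gametes: hNSG×2, hNSg×2, hNsG×2, hNsg×2, hnSG×2, hnSg×2, hnsG×2, hnsg×2
HhNNSsGg gametes: HNSG×2, HNSg×2, HNsG×2, HNsg×2, hNSG×2, hNSg×2, hNsG×2, hNsg×2
hhNnSsGg×HhNNSsGg grid (16·16=256): HhNNSSGG=4 HhNNSSGg=8 HhNNSSgg=4 HhNNSsGG=8 HhNNSsGg=16 HhNNSsgg=8 HhNNssGG=4 HhNNssGg=8 HhNNssgg=4 HhNnSSGG=4 HhNnSSGg=8 HhNnSSgg=4 HhNnSsGG=8 HhNnSsGg=16 HhNnSsgg=8 HhNnssGG=4 HhNnssGg=8 HhNnssgg=4 hhNNSSGG=4 hhNNSSGg=8 hhNNSSgg=4 hhNNSsGG=8 hhNNSsGg=16 hhNNSsgg=8 hhNNssGG=4 hhNNssGg=8 hhNNssgg=4 hhNnSSGG=4 hhNnSSGg=8 hhNnSSgg=4 hhNnSsGG=8 hhNnSsGg=16 hhNnSsgg=8 hhNnssGG=4 hhNnssGg=8 hhNnssgg=4
HhNNssGG hits 4/256; gcd=4; 4÷4/256÷4 = 1/64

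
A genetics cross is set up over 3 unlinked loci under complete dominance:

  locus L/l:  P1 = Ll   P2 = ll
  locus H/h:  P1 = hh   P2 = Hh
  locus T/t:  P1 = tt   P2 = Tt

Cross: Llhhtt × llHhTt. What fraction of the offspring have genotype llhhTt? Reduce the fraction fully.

Llhhtt gametes: Lht×4, lht×4
llHhTt gametes: lHT×2, lHt×2, lhT×2, lht×2
Llhhtt×llHhTt grid (8·8=64): LlHhTt=8 LlHhtt=8 LlhhTt=8 Llhhtt=8 llHhTt=8 llHhtt=8 llhhTt=8 llhhtt=8
llhhTt hits 8/64; gcd=8; 8÷8/64÷8 = 1/8

P(llhhTt) = 1/8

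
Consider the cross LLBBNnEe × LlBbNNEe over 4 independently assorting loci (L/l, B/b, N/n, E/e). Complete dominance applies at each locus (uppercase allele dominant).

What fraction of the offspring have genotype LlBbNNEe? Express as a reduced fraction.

LLBBNnEe gametes: LBNE×4, LBNe×4, LBnE×4, LBne×4
LlBbNNEe gametes: LBNE×2, LBNe×2, LbNE×2, LbNe×2, lBNE×2, lBNe×2, lbNE×2, lbNe×2
LLBBNnEe×LlBbNNEe grid (16·16=256): LLBBNNEE=8 LLBBNNEe=16 LLBBNNee=8 LLBBNnEE=8 LLBBNnEe=16 LLBBNnee=8 LLBbNNEE=8 LLBbNNEe=16 LLBbNNee=8 LLBbNnEE=8 LLBbNnEe=16 LLBbNnee=8 LlBBNNEE=8 LlBBNNEe=16 LlBBNNee=8 LlBBNnEE=8 LlBBNnEe=16 LlBBNnee=8 LlBbNNEE=8 LlBbNNEe=16 LlBbNNee=8 LlBbNnEE=8 LlBbNnEe=16 LlBbNnee=8
LlBbNNEe hits 16/256; gcd=16; 16÷16/256÷16 = 1/16

P(LlBbNNEe) = 1/16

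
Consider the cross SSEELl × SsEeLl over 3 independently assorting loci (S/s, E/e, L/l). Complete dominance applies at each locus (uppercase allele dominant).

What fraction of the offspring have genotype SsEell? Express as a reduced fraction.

SSEELl gametes: SEL×4, SEl×4
SsEeLl gametes: SEL×1, SEl×1, SeL×1, Sel×1, sEL×1, sEl×1, seL×1, sel×1
SSEELl×SsEeLl grid (8·8=64): SSEELL=4 SSEELl=8 SSEEll=4 SSEeLL=4 SSEeLl=8 SSEell=4 SsEELL=4 SsEELl=8 SsEEll=4 SsEeLL=4 SsEeLl=8 SsEell=4
SsEell hits 4/64; gcd=4; 4÷4/64÷4 = 1/16

P(SsEell) = 1/16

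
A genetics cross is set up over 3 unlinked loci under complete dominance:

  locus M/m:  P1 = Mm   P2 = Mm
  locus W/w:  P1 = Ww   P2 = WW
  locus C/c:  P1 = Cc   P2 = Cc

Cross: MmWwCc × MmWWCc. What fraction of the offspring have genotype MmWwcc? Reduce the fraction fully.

P(MmWwcc) = 1/16

MmWwCc gametes: MWC×1, MWc×1, MwC×1, Mwc×1, mWC×1, mWc×1, mwC×1, mwc×1
MmWWCc gametes: MWC×2, MWc×2, mWC×2, mWc×2
MmWwCc×MmWWCc grid (8·8=64): MMWWCC=2 MMWWCc=4 MMWWcc=2 MMWwCC=2 MMWwCc=4 MMWwcc=2 MmWWCC=4 MmWWCc=8 MmWWcc=4 MmWwCC=4 MmWwCc=8 MmWwcc=4 mmWWCC=2 mmWWCc=4 mmWWcc=2 mmWwCC=2 mmWwCc=4 mmWwcc=2
MmWwcc hits 4/64; gcd=4; 4÷4/64÷4 = 1/16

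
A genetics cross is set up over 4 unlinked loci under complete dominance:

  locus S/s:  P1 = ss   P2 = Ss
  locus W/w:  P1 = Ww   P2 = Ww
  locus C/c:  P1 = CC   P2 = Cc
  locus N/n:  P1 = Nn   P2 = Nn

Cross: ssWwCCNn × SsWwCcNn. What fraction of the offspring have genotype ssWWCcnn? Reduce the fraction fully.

P(ssWWCcnn) = 1/64

ssWwCCNn gametes: sWCN×4, sWCn×4, swCN×4, swCn×4
SsWwCcNn gametes: SWCN×1, SWCn×1, SWcN×1, SWcn×1, SwCN×1, SwCn×1, SwcN×1, Swcn×1, sWCN×1, sWCn×1, sWcN×1, sWcn×1, swCN×1, swCn×1, swcN×1, swcn×1
ssWwCCNn×SsWwCcNn grid (16·16=256): SsWWCCNN=4 SsWWCCNn=8 SsWWCCnn=4 SsWWCcNN=4 SsWWCcNn=8 SsWWCcnn=4 SsWwCCNN=8 SsWwCCNn=16 SsWwCCnn=8 SsWwCcNN=8 SsWwCcNn=16 SsWwCcnn=8 SswwCCNN=4 SswwCCNn=8 SswwCCnn=4 SswwCcNN=4 SswwCcNn=8 SswwCcnn=4 ssWWCCNN=4 ssWWCCNn=8 ssWWCCnn=4 ssWWCcNN=4 ssWWCcNn=8 ssWWCcnn=4 ssWwCCNN=8 ssWwCCNn=16 ssWwCCnn=8 ssWwCcNN=8 ssWwCcNn=16 ssWwCcnn=8 sswwCCNN=4 sswwCCNn=8 sswwCCnn=4 sswwCcNN=4 sswwCcNn=8 sswwCcnn=4
ssWWCcnn hits 4/256; gcd=4; 4÷4/256÷4 = 1/64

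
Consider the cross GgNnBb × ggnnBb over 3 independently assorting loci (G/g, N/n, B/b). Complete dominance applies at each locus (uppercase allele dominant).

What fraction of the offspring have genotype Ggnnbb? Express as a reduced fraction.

GgNnBb gametes: GNB×1, GNb×1, GnB×1, Gnb×1, gNB×1, gNb×1, gnB×1, gnb×1
ggnnBb gametes: gnB×4, gnb×4
GgNnBb×ggnnBb grid (8·8=64): GgNnBB=4 GgNnBb=8 GgNnbb=4 GgnnBB=4 GgnnBb=8 Ggnnbb=4 ggNnBB=4 ggNnBb=8 ggNnbb=4 ggnnBB=4 ggnnBb=8 ggnnbb=4
Ggnnbb hits 4/64; gcd=4; 4÷4/64÷4 = 1/16

P(Ggnnbb) = 1/16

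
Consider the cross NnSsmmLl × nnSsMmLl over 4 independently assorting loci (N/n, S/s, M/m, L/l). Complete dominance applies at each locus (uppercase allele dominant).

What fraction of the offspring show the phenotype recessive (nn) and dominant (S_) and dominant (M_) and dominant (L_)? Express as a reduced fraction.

NnSsmmLl gametes: NSmL×2, NSml×2, NsmL×2, Nsml×2, nSmL×2, nSml×2, nsmL×2, nsml×2
nnSsMmLl gametes: nSML×2, nSMl×2, nSmL×2, nSml×2, nsML×2, nsMl×2, nsmL×2, nsml×2
NnSsmmLl×nnSsMmLl grid (16·16=256): NnSSMmLL=4 NnSSMmLl=8 NnSSMmll=4 NnSSmmLL=4 NnSSmmLl=8 NnSSmmll=4 NnSsMmLL=8 NnSsMmLl=16 NnSsMmll=8 NnSsmmLL=8 NnSsmmLl=16 NnSsmmll=8 NnssMmLL=4 NnssMmLl=8 NnssMmll=4 NnssmmLL=4 NnssmmLl=8 Nnssmmll=4 nnSSMmLL=4 nnSSMmLl=8 nnSSMmll=4 nnSSmmLL=4 nnSSmmLl=8 nnSSmmll=4 nnSsMmLL=8 nnSsMmLl=16 nnSsMmll=8 nnSsmmLL=8 nnSsmmLl=16 nnSsmmll=8 nnssMmLL=4 nnssMmLl=8 nnssMmll=4 nnssmmLL=4 nnssmmLl=8 nnssmmll=4
nn S_ M_ L_ hits 36/256; gcd=4; 36÷4/256÷4 = 9/64

P(nn S_ M_ L_) = 9/64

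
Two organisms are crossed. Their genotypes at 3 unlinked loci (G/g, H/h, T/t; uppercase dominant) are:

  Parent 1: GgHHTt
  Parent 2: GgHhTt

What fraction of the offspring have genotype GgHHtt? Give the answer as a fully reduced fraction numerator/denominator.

P(GgHHtt) = 1/16

GgHHTt gametes: GHT×2, GHt×2, gHT×2, gHt×2
GgHhTt gametes: GHT×1, GHt×1, GhT×1, Ght×1, gHT×1, gHt×1, ghT×1, ght×1
GgHHTt×GgHhTt grid (8·8=64): GGHHTT=2 GGHHTt=4 GGHHtt=2 GGHhTT=2 GGHhTt=4 GGHhtt=2 GgHHTT=4 GgHHTt=8 GgHHtt=4 GgHhTT=4 GgHhTt=8 GgHhtt=4 ggHHTT=2 ggHHTt=4 ggHHtt=2 ggHhTT=2 ggHhTt=4 ggHhtt=2
GgHHtt hits 4/64; gcd=4; 4÷4/64÷4 = 1/16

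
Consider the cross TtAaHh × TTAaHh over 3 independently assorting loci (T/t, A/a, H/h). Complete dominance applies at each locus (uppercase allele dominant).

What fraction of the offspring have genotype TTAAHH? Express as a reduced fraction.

TtAaHh gametes: TAH×1, TAh×1, TaH×1, Tah×1, tAH×1, tAh×1, taH×1, tah×1
TTAaHh gametes: TAH×2, TAh×2, TaH×2, Tah×2
TtAaHh×TTAaHh grid (8·8=64): TTAAHH=2 TTAAHh=4 TTAAhh=2 TTAaHH=4 TTAaHh=8 TTAahh=4 TTaaHH=2 TTaaHh=4 TTaahh=2 TtAAHH=2 TtAAHh=4 TtAAhh=2 TtAaHH=4 TtAaHh=8 TtAahh=4 TtaaHH=2 TtaaHh=4 Ttaahh=2
TTAAHH hits 2/64; gcd=2; 2÷2/64÷2 = 1/32

P(TTAAHH) = 1/32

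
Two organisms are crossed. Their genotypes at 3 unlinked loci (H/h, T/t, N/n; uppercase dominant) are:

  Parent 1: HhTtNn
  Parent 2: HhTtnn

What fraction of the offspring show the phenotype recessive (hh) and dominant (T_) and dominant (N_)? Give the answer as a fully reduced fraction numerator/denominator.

HhTtNn gametes: HTN×1, HTn×1, HtN×1, Htn×1, hTN×1, hTn×1, htN×1, htn×1
HhTtnn gametes: HTn×2, Htn×2, hTn×2, htn×2
HhTtNn×HhTtnn grid (8·8=64): HHTTNn=2 HHTTnn=2 HHTtNn=4 HHTtnn=4 HHttNn=2 HHttnn=2 HhTTNn=4 HhTTnn=4 HhTtNn=8 HhTtnn=8 HhttNn=4 Hhttnn=4 hhTTNn=2 hhTTnn=2 hhTtNn=4 hhTtnn=4 hhttNn=2 hhttnn=2
hh T_ N_ hits 6/64; gcd=2; 6÷2/64÷2 = 3/32

P(hh T_ N_) = 3/32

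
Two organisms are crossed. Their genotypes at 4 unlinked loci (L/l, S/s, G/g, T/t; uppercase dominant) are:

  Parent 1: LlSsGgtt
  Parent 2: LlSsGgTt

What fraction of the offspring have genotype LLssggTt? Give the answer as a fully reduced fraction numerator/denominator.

LlSsGgtt gametes: LSGt×2, LSgt×2, LsGt×2, Lsgt×2, lSGt×2, lSgt×2, lsGt×2, lsgt×2
LlSsGgTt gametes: LSGT×1, LSGt×1, LSgT×1, LSgt×1, LsGT×1, LsGt×1, LsgT×1, Lsgt×1, lSGT×1, lSGt×1, lSgT×1, lSgt×1, lsGT×1, lsGt×1, lsgT×1, lsgt×1
LlSsGgtt×LlSsGgTt grid (16·16=256): LLSSGGTt=2 LLSSGGtt=2 LLSSGgTt=4 LLSSGgtt=4 LLSSggTt=2 LLSSggtt=2 LLSsGGTt=4 LLSsGGtt=4 LLSsGgTt=8 LLSsGgtt=8 LLSsggTt=4 LLSsggtt=4 LLssGGTt=2 LLssGGtt=2 LLssGgTt=4 LLssGgtt=4 LLssggTt=2 LLssggtt=2 LlSSGGTt=4 LlSSGGtt=4 LlSSGgTt=8 LlSSGgtt=8 LlSSggTt=4 LlSSggtt=4 LlSsGGTt=8 LlSsGGtt=8 LlSsGgTt=16 LlSsGgtt=16 LlSsggTt=8 LlSsggtt=8 LlssGGTt=4 LlssGGtt=4 LlssGgTt=8 LlssGgtt=8 LlssggTt=4 Llssggtt=4 llSSGGTt=2 llSSGGtt=2 llSSGgTt=4 llSSGgtt=4 llSSggTt=2 llSSggtt=2 llSsGGTt=4 llSsGGtt=4 llSsGgTt=8 llSsGgtt=8 llSsggTt=4 llSsggtt=4 llssGGTt=2 llssGGtt=2 llssGgTt=4 llssGgtt=4 llssggTt=2 llssggtt=2
LLssggTt hits 2/256; gcd=2; 2÷2/256÷2 = 1/128

P(LLssggTt) = 1/128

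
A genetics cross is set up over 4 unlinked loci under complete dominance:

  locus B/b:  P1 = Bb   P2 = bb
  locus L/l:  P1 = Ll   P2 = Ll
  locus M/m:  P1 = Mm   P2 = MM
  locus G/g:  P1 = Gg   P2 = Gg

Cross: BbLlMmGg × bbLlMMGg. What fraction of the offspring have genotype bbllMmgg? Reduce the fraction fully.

P(bbllMmgg) = 1/64

BbLlMmGg gametes: BLMG×1, BLMg×1, BLmG×1, BLmg×1, BlMG×1, BlMg×1, BlmG×1, Blmg×1, bLMG×1, bLMg×1, bLmG×1, bLmg×1, blMG×1, blMg×1, blmG×1, blmg×1
bbLlMMGg gametes: bLMG×4, bLMg×4, blMG×4, blMg×4
BbLlMmGg×bbLlMMGg grid (16·16=256): BbLLMMGG=4 BbLLMMGg=8 BbLLMMgg=4 BbLLMmGG=4 BbLLMmGg=8 BbLLMmgg=4 BbLlMMGG=8 BbLlMMGg=16 BbLlMMgg=8 BbLlMmGG=8 BbLlMmGg=16 BbLlMmgg=8 BbllMMGG=4 BbllMMGg=8 BbllMMgg=4 BbllMmGG=4 BbllMmGg=8 BbllMmgg=4 bbLLMMGG=4 bbLLMMGg=8 bbLLMMgg=4 bbLLMmGG=4 bbLLMmGg=8 bbLLMmgg=4 bbLlMMGG=8 bbLlMMGg=16 bbLlMMgg=8 bbLlMmGG=8 bbLlMmGg=16 bbLlMmgg=8 bbllMMGG=4 bbllMMGg=8 bbllMMgg=4 bbllMmGG=4 bbllMmGg=8 bbllMmgg=4
bbllMmgg hits 4/256; gcd=4; 4÷4/256÷4 = 1/64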